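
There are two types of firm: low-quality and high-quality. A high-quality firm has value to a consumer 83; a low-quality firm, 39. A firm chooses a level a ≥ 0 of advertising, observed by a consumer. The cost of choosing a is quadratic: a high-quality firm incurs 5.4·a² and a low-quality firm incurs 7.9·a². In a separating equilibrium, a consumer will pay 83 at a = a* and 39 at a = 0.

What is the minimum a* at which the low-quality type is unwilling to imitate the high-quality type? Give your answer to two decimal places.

The low-quality type at a = 0 receives 39; imitating at a* yields 83 − 7.9·a*².
Indifference: 39 = 83 − 7.9·a*², so a*² = (83 − 39) / 7.9 ≈ 5.5696.
a* = √5.5696 ≈ 2.36.

2.36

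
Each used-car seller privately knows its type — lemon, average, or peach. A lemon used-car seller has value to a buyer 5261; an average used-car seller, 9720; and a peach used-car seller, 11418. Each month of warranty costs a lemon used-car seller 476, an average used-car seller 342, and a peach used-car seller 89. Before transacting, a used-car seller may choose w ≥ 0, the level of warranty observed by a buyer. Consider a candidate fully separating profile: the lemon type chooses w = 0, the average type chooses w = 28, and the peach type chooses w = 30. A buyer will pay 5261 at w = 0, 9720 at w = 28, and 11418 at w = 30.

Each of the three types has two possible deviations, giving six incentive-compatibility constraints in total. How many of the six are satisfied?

Lemon (own payoff 5261): to w=28 gives 9720 − 476×28 = -3608 → no gain ✓; to w=30 gives 11418 − 476×30 = -2862 → no gain ✓.
Peach (own payoff 11418 − 89×30 = 8748): to w=0 gives 5261 → no gain ✓; to w=28 gives 9720 − 89×28 = 7228 → no gain ✓.
Average (own payoff 9720 − 342×28 = 144): to w=0 gives 5261 → profitable ✗; to w=30 gives 11418 − 342×30 = 1158 → profitable ✗.
4 of the 6 constraints hold; not an equilibrium.

4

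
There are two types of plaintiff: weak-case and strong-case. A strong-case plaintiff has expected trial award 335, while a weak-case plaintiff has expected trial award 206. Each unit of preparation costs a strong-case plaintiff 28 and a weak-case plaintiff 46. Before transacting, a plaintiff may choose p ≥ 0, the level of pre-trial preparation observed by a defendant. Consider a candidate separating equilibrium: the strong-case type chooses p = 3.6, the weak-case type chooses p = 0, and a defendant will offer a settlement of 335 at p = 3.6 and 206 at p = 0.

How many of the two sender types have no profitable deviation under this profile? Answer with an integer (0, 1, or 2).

2

Weak-case type: stay at 0 → 206; mimic → 335 − 46 × 3.6 = 169.4. IC holds (206 ≥ 169.4).
Strong-case type: signal → 335 − 28 × 3.6 = 234.2; deviate to 0 → 206. IC holds (234.2 ≥ 206).
2 of 2 constraints hold, so this is a separating equilibrium.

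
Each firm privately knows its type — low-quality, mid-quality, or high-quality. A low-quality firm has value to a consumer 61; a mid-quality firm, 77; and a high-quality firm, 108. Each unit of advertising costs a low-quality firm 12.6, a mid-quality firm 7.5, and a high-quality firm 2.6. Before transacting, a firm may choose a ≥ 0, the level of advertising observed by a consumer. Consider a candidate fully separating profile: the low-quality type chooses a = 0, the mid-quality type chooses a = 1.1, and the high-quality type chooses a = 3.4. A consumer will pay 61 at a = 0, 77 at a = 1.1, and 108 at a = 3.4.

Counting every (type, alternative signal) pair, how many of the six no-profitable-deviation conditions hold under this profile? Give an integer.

Low-quality (own payoff 61): to a=1.1 gives 77 − 12.6×1.1 = 63.14 → profitable ✗; to a=3.4 gives 108 − 12.6×3.4 = 65.16 → profitable ✗.
High-quality (own payoff 108 − 2.6×3.4 = 99.16): to a=0 gives 61 → no gain ✓; to a=1.1 gives 77 − 2.6×1.1 = 74.14 → no gain ✓.
Mid-quality (own payoff 77 − 7.5×1.1 = 68.75): to a=0 gives 61 → no gain ✓; to a=3.4 gives 108 − 7.5×3.4 = 82.5 → profitable ✗.
3 of the 6 constraints hold; not an equilibrium.

3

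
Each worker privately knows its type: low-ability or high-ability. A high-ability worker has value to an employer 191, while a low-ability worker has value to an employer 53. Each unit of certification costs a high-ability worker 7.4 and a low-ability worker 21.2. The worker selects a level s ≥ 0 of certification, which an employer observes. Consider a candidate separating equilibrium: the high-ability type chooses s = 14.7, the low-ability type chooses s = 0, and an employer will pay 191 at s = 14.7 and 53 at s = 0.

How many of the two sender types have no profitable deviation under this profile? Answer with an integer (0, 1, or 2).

2

Low-ability type: stay at 0 → 53; mimic → 191 − 21.2 × 14.7 = -120.64. IC holds (53 ≥ -120.64).
High-ability type: signal → 191 − 7.4 × 14.7 = 82.22; deviate to 0 → 53. IC holds (82.22 ≥ 53).
2 of 2 constraints hold, so this is a separating equilibrium.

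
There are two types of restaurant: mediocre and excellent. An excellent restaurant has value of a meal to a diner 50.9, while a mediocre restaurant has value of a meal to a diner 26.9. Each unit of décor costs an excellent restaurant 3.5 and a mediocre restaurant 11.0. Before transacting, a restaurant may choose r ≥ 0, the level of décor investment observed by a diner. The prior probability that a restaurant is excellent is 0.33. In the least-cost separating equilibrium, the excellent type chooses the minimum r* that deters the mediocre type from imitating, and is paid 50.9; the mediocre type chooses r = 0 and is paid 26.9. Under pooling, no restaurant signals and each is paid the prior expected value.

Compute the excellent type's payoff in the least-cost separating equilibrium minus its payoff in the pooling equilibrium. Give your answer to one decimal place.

8.4

Least-cost separating signal: r* solves 26.9 = 50.9 − 11.0·r*, so r* = (50.9 − 26.9)/11.0 ≈ 2.1818.
Excellent type's separating payoff: 50.9 − 3.5 × r* = 50.9 − 3.5 × (50.9 − 26.9)/11.0 = 50.9 − 84/11.0 ≈ 43.264.
Pooling payoff: 0.33 × 50.9 + 0.67 × 26.9 = 34.82.
Difference: 43.264 − 34.82 = 8.444, i.e. 8.4 to one decimal place.
The excellent type prefers to separate.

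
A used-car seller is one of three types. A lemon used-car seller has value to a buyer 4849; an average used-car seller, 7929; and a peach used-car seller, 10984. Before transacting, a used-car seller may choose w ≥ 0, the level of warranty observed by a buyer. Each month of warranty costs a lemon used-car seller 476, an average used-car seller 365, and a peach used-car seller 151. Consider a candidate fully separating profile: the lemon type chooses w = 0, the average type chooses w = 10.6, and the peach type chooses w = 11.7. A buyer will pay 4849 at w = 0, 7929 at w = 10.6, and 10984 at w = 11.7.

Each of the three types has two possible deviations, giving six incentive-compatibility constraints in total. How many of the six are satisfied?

Average (own payoff 7929 − 365×10.6 = 4060): to w=0 gives 4849 → profitable ✗; to w=11.7 gives 10984 − 365×11.7 = 6713.5 → profitable ✗.
Lemon (own payoff 4849): to w=10.6 gives 7929 − 476×10.6 = 2883.4 → no gain ✓; to w=11.7 gives 10984 − 476×11.7 = 5414.8 → profitable ✗.
Peach (own payoff 10984 − 151×11.7 = 9217.3): to w=0 gives 4849 → no gain ✓; to w=10.6 gives 7929 − 151×10.6 = 6328.4 → no gain ✓.
3 of the 6 constraints hold; not an equilibrium.

3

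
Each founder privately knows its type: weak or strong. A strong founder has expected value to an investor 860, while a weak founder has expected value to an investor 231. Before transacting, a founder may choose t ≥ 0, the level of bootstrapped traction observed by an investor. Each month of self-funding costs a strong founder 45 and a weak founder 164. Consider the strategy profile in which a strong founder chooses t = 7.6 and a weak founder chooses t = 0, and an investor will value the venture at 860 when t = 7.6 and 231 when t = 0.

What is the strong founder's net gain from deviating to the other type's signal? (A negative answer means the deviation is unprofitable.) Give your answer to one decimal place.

-287.0

Playing t = 7.6 the strong founder receives 860 − 45 × 7.6 = 518.
Deviating to t = 0 yields 231 instead.
Gain from deviating: 231 − 518 = -287.0.
The gain is negative, so the strong type's incentive-compatibility constraint is satisfied.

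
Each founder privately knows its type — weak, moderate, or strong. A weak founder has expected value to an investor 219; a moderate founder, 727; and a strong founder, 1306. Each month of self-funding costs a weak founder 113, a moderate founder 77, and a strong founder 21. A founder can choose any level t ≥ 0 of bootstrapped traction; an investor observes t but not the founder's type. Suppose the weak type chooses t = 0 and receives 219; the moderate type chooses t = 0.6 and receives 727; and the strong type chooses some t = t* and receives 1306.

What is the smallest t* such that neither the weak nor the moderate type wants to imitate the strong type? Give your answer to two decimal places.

9.62

Moderate type (on-path payoff 727 − 77×0.6 = 680.8) won't mimic when 680.8 ≥ 1306 − 77·t*, i.e. t* ≥ 8.12.
Weak type (on-path payoff 219) won't mimic when 219 ≥ 1306 − 113·t*, i.e. t* ≥ 9.62.
Both must hold, so t* = max(9.62, 8.12) = 9.62. The weak type's constraint binds.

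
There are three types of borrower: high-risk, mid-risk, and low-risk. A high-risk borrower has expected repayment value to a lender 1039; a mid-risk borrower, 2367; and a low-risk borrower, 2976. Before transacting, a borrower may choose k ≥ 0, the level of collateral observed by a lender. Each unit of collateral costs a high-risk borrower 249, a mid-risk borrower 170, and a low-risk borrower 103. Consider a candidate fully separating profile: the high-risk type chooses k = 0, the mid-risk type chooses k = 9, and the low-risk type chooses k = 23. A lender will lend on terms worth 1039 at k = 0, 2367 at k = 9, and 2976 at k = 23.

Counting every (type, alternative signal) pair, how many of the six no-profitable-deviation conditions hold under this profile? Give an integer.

Mid-risk (own payoff 2367 − 170×9 = 837): to k=0 gives 1039 → profitable ✗; to k=23 gives 2976 − 170×23 = -934 → no gain ✓.
High-risk (own payoff 1039): to k=9 gives 2367 − 249×9 = 126 → no gain ✓; to k=23 gives 2976 − 249×23 = -2751 → no gain ✓.
Low-risk (own payoff 2976 − 103×23 = 607): to k=0 gives 1039 → profitable ✗; to k=9 gives 2367 − 103×9 = 1440 → profitable ✗.
3 of the 6 constraints hold; not an equilibrium.

3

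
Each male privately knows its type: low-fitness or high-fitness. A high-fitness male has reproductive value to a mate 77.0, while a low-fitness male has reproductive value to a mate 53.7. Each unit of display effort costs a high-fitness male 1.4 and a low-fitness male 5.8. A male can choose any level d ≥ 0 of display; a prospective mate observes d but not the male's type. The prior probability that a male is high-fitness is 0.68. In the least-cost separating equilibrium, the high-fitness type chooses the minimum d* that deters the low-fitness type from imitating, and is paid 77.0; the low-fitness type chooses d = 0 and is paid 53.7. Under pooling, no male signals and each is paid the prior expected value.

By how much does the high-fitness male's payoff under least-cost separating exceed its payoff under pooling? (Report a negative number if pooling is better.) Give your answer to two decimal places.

Least-cost separating signal: d* solves 53.7 = 77.0 − 5.8·d*, so d* = (77.0 − 53.7)/5.8 ≈ 4.0172.
High-fitness type's separating payoff: 77.0 − 1.4 × d* = 77.0 − 1.4 × (77.0 − 53.7)/5.8 = 77.0 − 32.62/5.8 ≈ 71.3759.
Pooling payoff: 0.68 × 77.0 + 0.32 × 53.7 = 69.544.
Difference: 71.3759 − 69.544 = 1.8319, i.e. 1.83 to two decimal places.
The high-fitness type prefers to separate.

1.83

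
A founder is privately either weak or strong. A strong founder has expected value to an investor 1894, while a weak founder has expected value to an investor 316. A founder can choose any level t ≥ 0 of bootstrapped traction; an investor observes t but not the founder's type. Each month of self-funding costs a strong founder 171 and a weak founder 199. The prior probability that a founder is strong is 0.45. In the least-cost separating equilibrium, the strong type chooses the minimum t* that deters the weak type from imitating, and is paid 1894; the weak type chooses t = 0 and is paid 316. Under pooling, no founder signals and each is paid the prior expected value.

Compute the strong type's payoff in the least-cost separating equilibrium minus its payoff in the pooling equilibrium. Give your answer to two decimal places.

-488.07

Least-cost separating signal: t* solves 316 = 1894 − 199·t*, so t* = (1894 − 316)/199 ≈ 7.9296.
Strong type's separating payoff: 1894 − 171 × t* = 1894 − 171 × (1894 − 316)/199 = 1894 − 269838/199 ≈ 538.0302.
Pooling payoff: 0.45 × 1894 + 0.55 × 316 = 1026.1.
Difference: 538.0302 − 1026.1 = -488.0698, i.e. -488.07 to two decimal places.
The strong type would prefer the pooling outcome.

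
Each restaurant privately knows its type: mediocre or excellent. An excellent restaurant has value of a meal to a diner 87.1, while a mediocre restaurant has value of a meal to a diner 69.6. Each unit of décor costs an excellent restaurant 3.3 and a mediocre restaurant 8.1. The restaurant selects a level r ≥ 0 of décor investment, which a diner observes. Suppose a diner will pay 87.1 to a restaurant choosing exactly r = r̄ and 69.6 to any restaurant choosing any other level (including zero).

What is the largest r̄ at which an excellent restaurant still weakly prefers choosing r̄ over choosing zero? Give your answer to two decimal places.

5.30

Choosing r̄ yields the excellent type 87.1 − 3.3·r̄; choosing zero yields 69.6.
The excellent type is indifferent at 87.1 − 3.3·r̄ = 69.6, i.e. r̄ = (87.1 − 69.6) / 3.3 ≈ 5.30.
For any r̄ above 5.30 the excellent type would rather pool at zero, so separation collapses.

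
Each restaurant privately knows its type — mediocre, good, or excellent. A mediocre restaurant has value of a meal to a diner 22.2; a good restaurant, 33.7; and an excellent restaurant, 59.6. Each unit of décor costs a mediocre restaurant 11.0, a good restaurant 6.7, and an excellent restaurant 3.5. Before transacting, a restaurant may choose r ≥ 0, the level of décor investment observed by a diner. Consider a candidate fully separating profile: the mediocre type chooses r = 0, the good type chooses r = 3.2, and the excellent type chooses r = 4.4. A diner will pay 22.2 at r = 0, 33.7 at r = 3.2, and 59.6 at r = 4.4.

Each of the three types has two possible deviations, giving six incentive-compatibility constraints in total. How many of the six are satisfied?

Mediocre (own payoff 22.2): to r=3.2 gives 33.7 − 11.0×3.2 = -1.5 → no gain ✓; to r=4.4 gives 59.6 − 11.0×4.4 = 11.2 → no gain ✓.
Good (own payoff 33.7 − 6.7×3.2 = 12.26): to r=0 gives 22.2 → profitable ✗; to r=4.4 gives 59.6 − 6.7×4.4 = 30.12 → profitable ✗.
Excellent (own payoff 59.6 − 3.5×4.4 = 44.2): to r=0 gives 22.2 → no gain ✓; to r=3.2 gives 33.7 − 3.5×3.2 = 22.5 → no gain ✓.
4 of the 6 constraints hold; not an equilibrium.

4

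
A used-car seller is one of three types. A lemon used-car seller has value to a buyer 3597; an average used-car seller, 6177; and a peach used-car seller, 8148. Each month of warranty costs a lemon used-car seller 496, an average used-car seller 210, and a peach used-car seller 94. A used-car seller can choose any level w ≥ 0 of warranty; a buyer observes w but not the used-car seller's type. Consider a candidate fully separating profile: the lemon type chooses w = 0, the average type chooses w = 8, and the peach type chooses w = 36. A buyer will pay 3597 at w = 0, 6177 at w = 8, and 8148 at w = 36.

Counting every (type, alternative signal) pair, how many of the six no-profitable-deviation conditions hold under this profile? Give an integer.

Lemon (own payoff 3597): to w=8 gives 6177 − 496×8 = 2209 → no gain ✓; to w=36 gives 8148 − 496×36 = -9708 → no gain ✓.
Average (own payoff 6177 − 210×8 = 4497): to w=0 gives 3597 → no gain ✓; to w=36 gives 8148 − 210×36 = 588 → no gain ✓.
Peach (own payoff 8148 − 94×36 = 4764): to w=0 gives 3597 → no gain ✓; to w=8 gives 6177 − 94×8 = 5425 → profitable ✗.
5 of the 6 constraints hold; not an equilibrium.

5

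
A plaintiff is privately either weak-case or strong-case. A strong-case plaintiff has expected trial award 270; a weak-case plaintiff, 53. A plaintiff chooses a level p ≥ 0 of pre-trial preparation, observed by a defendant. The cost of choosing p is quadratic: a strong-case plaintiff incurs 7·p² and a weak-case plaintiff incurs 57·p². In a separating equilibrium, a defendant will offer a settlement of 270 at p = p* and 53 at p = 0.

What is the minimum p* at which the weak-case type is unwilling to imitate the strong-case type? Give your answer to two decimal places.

1.95

The weak-case type at p = 0 receives 53; imitating at p* yields 270 − 57·p*².
Indifference: 53 = 270 − 57·p*², so p*² = (270 − 53) / 57 ≈ 3.8070.
p* = √3.8070 ≈ 1.95.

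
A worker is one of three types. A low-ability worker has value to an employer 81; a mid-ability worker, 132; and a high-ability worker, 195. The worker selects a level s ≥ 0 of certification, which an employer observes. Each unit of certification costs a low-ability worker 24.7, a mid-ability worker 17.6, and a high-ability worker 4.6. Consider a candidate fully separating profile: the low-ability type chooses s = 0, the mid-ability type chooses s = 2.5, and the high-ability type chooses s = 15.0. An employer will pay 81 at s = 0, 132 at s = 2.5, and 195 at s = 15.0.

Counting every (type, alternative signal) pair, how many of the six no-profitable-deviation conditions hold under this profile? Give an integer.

6

High-ability (own payoff 195 − 4.6×15.0 = 126): to s=0 gives 81 → no gain ✓; to s=2.5 gives 132 − 4.6×2.5 = 120.5 → no gain ✓.
Low-ability (own payoff 81): to s=2.5 gives 132 − 24.7×2.5 = 70.25 → no gain ✓; to s=15.0 gives 195 − 24.7×15.0 = -175.5 → no gain ✓.
Mid-ability (own payoff 132 − 17.6×2.5 = 88): to s=0 gives 81 → no gain ✓; to s=15.0 gives 195 − 17.6×15.0 = -69 → no gain ✓.
6 of the 6 constraints hold; this profile is a separating equilibrium.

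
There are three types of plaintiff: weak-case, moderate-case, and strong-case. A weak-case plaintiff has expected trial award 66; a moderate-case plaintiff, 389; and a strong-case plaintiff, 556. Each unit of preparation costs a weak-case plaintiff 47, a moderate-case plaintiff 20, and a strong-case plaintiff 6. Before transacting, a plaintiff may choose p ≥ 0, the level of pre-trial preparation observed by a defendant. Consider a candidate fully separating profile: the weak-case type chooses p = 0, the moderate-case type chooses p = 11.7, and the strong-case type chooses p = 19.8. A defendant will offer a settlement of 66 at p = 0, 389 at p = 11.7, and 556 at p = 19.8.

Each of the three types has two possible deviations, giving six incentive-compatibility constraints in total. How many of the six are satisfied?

Moderate-case (own payoff 389 − 20×11.7 = 155): to p=0 gives 66 → no gain ✓; to p=19.8 gives 556 − 20×19.8 = 160 → profitable ✗.
Strong-case (own payoff 556 − 6×19.8 = 437.2): to p=0 gives 66 → no gain ✓; to p=11.7 gives 389 − 6×11.7 = 318.8 → no gain ✓.
Weak-case (own payoff 66): to p=11.7 gives 389 − 47×11.7 = -160.9 → no gain ✓; to p=19.8 gives 556 − 47×19.8 = -374.6 → no gain ✓.
5 of the 6 constraints hold; not an equilibrium.

5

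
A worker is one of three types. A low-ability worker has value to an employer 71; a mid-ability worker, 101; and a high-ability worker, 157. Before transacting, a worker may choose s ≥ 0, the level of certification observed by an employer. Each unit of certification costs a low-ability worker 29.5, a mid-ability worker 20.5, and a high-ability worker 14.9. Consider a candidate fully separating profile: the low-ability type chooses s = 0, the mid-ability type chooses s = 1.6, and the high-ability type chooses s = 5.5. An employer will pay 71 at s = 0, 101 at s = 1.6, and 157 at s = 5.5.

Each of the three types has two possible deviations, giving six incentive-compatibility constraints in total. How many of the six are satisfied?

4

High-ability (own payoff 157 − 14.9×5.5 = 75.05): to s=0 gives 71 → no gain ✓; to s=1.6 gives 101 − 14.9×1.6 = 77.16 → profitable ✗.
Mid-ability (own payoff 101 − 20.5×1.6 = 68.2): to s=0 gives 71 → profitable ✗; to s=5.5 gives 157 − 20.5×5.5 = 44.25 → no gain ✓.
Low-ability (own payoff 71): to s=1.6 gives 101 − 29.5×1.6 = 53.8 → no gain ✓; to s=5.5 gives 157 − 29.5×5.5 = -5.25 → no gain ✓.
4 of the 6 constraints hold; not an equilibrium.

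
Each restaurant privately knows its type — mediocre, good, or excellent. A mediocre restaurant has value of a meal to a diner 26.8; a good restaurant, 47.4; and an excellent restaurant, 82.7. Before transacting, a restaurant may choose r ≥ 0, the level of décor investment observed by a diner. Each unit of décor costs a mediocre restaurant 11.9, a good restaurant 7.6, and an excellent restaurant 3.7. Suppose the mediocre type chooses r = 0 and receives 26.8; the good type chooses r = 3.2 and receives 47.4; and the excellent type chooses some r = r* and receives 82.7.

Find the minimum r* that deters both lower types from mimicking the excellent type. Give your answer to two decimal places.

7.84

Good type (on-path payoff 47.4 − 7.6×3.2 = 23.08) won't mimic when 23.08 ≥ 82.7 − 7.6·r*, i.e. r* ≥ 7.84.
Mediocre type (on-path payoff 26.8) won't mimic when 26.8 ≥ 82.7 − 11.9·r*, i.e. r* ≥ 4.70.
Both must hold, so r* = max(4.70, 7.84) = 7.84. The good type's constraint binds.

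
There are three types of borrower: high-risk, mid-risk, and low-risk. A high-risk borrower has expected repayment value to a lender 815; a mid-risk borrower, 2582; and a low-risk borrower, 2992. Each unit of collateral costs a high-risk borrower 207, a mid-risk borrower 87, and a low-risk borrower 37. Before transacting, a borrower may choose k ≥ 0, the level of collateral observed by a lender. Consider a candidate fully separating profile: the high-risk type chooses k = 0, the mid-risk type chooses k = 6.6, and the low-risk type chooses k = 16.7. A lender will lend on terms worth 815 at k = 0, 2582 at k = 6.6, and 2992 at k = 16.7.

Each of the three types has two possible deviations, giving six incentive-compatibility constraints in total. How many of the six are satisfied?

5

Mid-risk (own payoff 2582 − 87×6.6 = 2007.8): to k=0 gives 815 → no gain ✓; to k=16.7 gives 2992 − 87×16.7 = 1539.1 → no gain ✓.
Low-risk (own payoff 2992 − 37×16.7 = 2374.1): to k=0 gives 815 → no gain ✓; to k=6.6 gives 2582 − 37×6.6 = 2337.8 → no gain ✓.
High-risk (own payoff 815): to k=6.6 gives 2582 − 207×6.6 = 1215.8 → profitable ✗; to k=16.7 gives 2992 − 207×16.7 = -464.9 → no gain ✓.
5 of the 6 constraints hold; not an equilibrium.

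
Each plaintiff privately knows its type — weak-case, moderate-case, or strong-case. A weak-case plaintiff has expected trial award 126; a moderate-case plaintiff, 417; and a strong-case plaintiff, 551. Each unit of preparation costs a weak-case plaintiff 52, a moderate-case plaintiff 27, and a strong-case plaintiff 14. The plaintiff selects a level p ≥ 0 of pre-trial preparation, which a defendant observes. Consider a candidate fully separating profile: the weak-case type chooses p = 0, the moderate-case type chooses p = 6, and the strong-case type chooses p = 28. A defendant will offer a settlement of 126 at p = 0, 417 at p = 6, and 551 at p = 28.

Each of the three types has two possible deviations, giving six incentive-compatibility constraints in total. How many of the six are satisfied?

5

Strong-case (own payoff 551 − 14×28 = 159): to p=0 gives 126 → no gain ✓; to p=6 gives 417 − 14×6 = 333 → profitable ✗.
Moderate-case (own payoff 417 − 27×6 = 255): to p=0 gives 126 → no gain ✓; to p=28 gives 551 − 27×28 = -205 → no gain ✓.
Weak-case (own payoff 126): to p=6 gives 417 − 52×6 = 105 → no gain ✓; to p=28 gives 551 − 52×28 = -905 → no gain ✓.
5 of the 6 constraints hold; not an equilibrium.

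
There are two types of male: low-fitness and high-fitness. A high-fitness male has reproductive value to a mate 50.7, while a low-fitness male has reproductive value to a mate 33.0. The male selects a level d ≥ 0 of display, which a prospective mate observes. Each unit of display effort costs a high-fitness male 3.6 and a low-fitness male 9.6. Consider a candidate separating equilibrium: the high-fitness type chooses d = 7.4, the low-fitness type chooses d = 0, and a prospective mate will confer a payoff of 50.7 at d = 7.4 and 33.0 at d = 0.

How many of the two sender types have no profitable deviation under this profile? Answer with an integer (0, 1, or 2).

Low-fitness type: stay at 0 → 33.0; mimic → 50.7 − 9.6 × 7.4 = -20.34. IC holds (33.0 ≥ -20.34).
High-fitness type: signal → 50.7 − 3.6 × 7.4 = 24.06; deviate to 0 → 33.0. IC fails (24.06 < 33.0).
1 of 2 constraints hold, so this profile is not an equilibrium.

1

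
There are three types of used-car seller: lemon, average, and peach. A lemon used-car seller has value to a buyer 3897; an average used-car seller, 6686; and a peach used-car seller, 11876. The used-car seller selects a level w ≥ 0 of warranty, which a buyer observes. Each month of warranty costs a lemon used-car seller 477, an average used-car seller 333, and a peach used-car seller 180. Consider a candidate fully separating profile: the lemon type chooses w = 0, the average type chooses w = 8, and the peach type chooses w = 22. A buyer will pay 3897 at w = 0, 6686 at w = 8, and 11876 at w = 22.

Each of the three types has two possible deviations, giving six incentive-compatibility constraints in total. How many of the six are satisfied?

Peach (own payoff 11876 − 180×22 = 7916): to w=0 gives 3897 → no gain ✓; to w=8 gives 6686 − 180×8 = 5246 → no gain ✓.
Average (own payoff 6686 − 333×8 = 4022): to w=0 gives 3897 → no gain ✓; to w=22 gives 11876 − 333×22 = 4550 → profitable ✗.
Lemon (own payoff 3897): to w=8 gives 6686 − 477×8 = 2870 → no gain ✓; to w=22 gives 11876 − 477×22 = 1382 → no gain ✓.
5 of the 6 constraints hold; not an equilibrium.

5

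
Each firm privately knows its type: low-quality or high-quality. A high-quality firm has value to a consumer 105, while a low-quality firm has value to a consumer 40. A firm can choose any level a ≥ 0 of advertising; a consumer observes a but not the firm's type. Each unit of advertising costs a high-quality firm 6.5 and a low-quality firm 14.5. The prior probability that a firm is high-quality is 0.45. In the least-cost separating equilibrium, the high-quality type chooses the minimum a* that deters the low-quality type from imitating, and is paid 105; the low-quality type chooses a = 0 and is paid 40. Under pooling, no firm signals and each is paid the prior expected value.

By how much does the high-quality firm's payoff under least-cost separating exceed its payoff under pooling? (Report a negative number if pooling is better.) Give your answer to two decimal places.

Least-cost separating signal: a* solves 40 = 105 − 14.5·a*, so a* = (105 − 40)/14.5 ≈ 4.4828.
High-quality type's separating payoff: 105 − 6.5 × a* = 105 − 6.5 × (105 − 40)/14.5 = 105 − 422.5/14.5 ≈ 75.8621.
Pooling payoff: 0.45 × 105 + 0.55 × 40 = 69.25.
Difference: 75.8621 − 69.25 = 6.6121, i.e. 6.61 to two decimal places.
The high-quality type prefers to separate.

6.61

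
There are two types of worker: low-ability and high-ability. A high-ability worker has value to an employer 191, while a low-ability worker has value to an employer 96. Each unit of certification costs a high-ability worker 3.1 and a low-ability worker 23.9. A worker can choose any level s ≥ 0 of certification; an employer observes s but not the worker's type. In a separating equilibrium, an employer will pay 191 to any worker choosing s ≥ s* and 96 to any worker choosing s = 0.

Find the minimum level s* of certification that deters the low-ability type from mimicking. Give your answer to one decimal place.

A low-ability worker choosing s = 0 receives 96.
Imitating at s* instead would pay 191 at cost 23.9·s*, netting 191 − 23.9·s*.
Indifference: 96 = 191 − 23.9·s*, so s* = (191 − 96) / 23.9 ≈ 4.0.
This is the low-ability type's binding incentive-compatibility constraint; any s ≥ 4.0 sustains separation on that side.

4.0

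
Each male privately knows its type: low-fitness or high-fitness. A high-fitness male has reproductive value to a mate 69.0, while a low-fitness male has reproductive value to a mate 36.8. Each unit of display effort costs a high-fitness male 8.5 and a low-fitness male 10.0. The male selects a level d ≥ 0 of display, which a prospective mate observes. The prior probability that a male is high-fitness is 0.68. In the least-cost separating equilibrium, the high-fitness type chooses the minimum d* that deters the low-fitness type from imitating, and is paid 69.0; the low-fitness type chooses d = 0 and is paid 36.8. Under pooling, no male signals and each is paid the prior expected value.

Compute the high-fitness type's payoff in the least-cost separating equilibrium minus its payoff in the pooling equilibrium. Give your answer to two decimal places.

Least-cost separating signal: d* solves 36.8 = 69.0 − 10.0·d*, so d* = (69.0 − 36.8)/10.0 = 3.22.
High-fitness type's separating payoff: 69.0 − 8.5 × d* = 69.0 − 8.5 × (69.0 − 36.8)/10.0 = 69.0 − 273.7/10.0 = 41.63.
Pooling payoff: 0.68 × 69.0 + 0.32 × 36.8 = 58.696.
Difference: 41.63 − 58.696 = -17.066, i.e. -17.07 to two decimal places.
The high-fitness type would prefer the pooling outcome.

-17.07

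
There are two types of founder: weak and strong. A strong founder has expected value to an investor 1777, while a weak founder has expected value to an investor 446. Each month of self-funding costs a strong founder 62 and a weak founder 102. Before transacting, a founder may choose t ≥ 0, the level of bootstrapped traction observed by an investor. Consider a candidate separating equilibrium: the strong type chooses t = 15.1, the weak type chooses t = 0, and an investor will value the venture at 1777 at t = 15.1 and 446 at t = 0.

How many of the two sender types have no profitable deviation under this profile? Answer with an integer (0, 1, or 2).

2

Weak type: stay at 0 → 446; mimic → 1777 − 102 × 15.1 = 236.8. IC holds (446 ≥ 236.8).
Strong type: signal → 1777 − 62 × 15.1 = 840.8; deviate to 0 → 446. IC holds (840.8 ≥ 446).
2 of 2 constraints hold, so this is a separating equilibrium.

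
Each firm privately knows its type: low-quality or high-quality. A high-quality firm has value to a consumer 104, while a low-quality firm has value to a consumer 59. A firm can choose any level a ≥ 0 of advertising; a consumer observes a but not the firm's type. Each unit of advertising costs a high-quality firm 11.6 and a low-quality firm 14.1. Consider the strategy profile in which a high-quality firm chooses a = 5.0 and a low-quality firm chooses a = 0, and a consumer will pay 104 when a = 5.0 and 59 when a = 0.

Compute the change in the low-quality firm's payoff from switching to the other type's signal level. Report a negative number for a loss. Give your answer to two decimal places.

-25.50

Playing a = 0 the low-quality firm receives 59.
Deviating to a = 5.0 brings payment 104 at cost 14.1 × 5.0 = 70.5, netting 33.5.
Gain from deviating: 33.5 − 59 = -25.50.
The gain is negative, so the low-quality type's incentive-compatibility constraint is satisfied.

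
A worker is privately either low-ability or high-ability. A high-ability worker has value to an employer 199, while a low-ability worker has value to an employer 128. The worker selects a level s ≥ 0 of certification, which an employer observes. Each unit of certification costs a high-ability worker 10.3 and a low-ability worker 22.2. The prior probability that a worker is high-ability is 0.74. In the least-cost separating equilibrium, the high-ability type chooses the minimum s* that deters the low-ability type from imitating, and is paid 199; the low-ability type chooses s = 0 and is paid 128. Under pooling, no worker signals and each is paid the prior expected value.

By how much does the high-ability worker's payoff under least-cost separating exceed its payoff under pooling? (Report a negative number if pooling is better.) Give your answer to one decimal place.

Least-cost separating signal: s* solves 128 = 199 − 22.2·s*, so s* = (199 − 128)/22.2 ≈ 3.1982.
High-ability type's separating payoff: 199 − 10.3 × s* = 199 − 10.3 × (199 − 128)/22.2 = 199 − 731.3/22.2 ≈ 166.059.
Pooling payoff: 0.74 × 199 + 0.26 × 128 = 180.54.
Difference: 166.059 − 180.54 = -14.481, i.e. -14.5 to one decimal place.
The high-ability type would prefer the pooling outcome.

-14.5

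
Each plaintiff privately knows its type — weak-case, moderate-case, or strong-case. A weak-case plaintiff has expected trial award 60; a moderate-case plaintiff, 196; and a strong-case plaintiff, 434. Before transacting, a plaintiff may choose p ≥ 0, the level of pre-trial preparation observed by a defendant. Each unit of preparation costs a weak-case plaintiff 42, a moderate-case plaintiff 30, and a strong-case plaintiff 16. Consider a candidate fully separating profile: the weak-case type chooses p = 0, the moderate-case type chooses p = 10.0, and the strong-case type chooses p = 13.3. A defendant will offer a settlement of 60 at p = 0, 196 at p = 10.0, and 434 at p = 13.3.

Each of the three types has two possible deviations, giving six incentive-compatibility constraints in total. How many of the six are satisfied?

Weak-case (own payoff 60): to p=10.0 gives 196 − 42×10.0 = -224 → no gain ✓; to p=13.3 gives 434 − 42×13.3 = -124.6 → no gain ✓.
Moderate-case (own payoff 196 − 30×10.0 = -104): to p=0 gives 60 → profitable ✗; to p=13.3 gives 434 − 30×13.3 = 35 → profitable ✗.
Strong-case (own payoff 434 − 16×13.3 = 221.2): to p=0 gives 60 → no gain ✓; to p=10.0 gives 196 − 16×10.0 = 36 → no gain ✓.
4 of the 6 constraints hold; not an equilibrium.

4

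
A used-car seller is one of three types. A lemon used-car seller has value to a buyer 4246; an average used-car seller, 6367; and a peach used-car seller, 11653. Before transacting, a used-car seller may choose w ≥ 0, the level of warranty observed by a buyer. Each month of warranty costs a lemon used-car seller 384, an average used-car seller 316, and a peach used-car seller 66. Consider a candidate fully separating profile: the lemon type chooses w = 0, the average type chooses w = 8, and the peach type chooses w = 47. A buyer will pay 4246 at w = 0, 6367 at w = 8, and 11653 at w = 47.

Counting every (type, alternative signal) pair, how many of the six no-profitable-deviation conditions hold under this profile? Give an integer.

Peach (own payoff 11653 − 66×47 = 8551): to w=0 gives 4246 → no gain ✓; to w=8 gives 6367 − 66×8 = 5839 → no gain ✓.
Lemon (own payoff 4246): to w=8 gives 6367 − 384×8 = 3295 → no gain ✓; to w=47 gives 11653 − 384×47 = -6395 → no gain ✓.
Average (own payoff 6367 − 316×8 = 3839): to w=0 gives 4246 → profitable ✗; to w=47 gives 11653 − 316×47 = -3199 → no gain ✓.
5 of the 6 constraints hold; not an equilibrium.

5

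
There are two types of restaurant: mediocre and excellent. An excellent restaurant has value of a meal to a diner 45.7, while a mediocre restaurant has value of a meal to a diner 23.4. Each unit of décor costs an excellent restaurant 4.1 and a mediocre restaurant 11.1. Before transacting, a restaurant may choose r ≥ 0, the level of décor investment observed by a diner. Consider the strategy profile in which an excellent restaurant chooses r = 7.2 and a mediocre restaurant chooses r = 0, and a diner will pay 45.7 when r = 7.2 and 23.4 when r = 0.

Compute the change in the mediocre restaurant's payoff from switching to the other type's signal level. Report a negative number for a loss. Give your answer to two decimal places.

-57.62

Playing r = 0 the mediocre restaurant receives 23.4.
Deviating to r = 7.2 brings payment 45.7 at cost 11.1 × 7.2 = 79.92, netting -34.22.
Gain from deviating: -34.22 − 23.4 = -57.62.
The gain is negative, so the mediocre type's incentive-compatibility constraint is satisfied.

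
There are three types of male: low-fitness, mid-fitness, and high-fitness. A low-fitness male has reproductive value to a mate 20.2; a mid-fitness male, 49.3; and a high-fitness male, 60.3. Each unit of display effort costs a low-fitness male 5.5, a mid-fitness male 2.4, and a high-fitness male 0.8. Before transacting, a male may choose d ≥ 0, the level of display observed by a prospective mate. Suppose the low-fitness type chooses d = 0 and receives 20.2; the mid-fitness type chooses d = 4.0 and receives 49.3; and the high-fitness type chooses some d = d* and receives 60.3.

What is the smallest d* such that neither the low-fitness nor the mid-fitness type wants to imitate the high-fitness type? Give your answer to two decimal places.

Mid-fitness type (on-path payoff 49.3 − 2.4×4.0 = 39.7) won't mimic when 39.7 ≥ 60.3 − 2.4·d*, i.e. d* ≥ 8.58.
Low-fitness type (on-path payoff 20.2) won't mimic when 20.2 ≥ 60.3 − 5.5·d*, i.e. d* ≥ 7.29.
Both must hold, so d* = max(7.29, 8.58) = 8.58. The mid-fitness type's constraint binds.

8.58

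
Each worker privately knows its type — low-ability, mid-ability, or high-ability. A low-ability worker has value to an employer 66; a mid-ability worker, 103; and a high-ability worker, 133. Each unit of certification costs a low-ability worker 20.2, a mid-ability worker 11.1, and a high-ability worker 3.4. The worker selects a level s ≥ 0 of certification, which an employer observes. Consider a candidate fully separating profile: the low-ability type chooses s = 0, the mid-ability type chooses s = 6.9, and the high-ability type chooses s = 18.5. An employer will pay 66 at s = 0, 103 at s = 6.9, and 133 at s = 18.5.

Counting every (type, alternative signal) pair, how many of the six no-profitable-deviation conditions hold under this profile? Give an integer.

4

Mid-ability (own payoff 103 − 11.1×6.9 = 26.41): to s=0 gives 66 → profitable ✗; to s=18.5 gives 133 − 11.1×18.5 = -72.35 → no gain ✓.
Low-ability (own payoff 66): to s=6.9 gives 103 − 20.2×6.9 = -36.38 → no gain ✓; to s=18.5 gives 133 − 20.2×18.5 = -240.7 → no gain ✓.
High-ability (own payoff 133 − 3.4×18.5 = 70.1): to s=0 gives 66 → no gain ✓; to s=6.9 gives 103 − 3.4×6.9 = 79.54 → profitable ✗.
4 of the 6 constraints hold; not an equilibrium.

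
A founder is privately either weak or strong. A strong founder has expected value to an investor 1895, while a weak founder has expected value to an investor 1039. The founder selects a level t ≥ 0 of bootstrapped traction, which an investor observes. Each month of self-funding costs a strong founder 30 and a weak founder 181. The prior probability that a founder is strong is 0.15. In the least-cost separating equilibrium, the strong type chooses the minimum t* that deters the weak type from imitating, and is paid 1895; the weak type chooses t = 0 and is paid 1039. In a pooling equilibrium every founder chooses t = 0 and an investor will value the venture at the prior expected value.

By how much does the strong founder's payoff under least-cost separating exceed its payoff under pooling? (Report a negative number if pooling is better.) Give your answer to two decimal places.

Least-cost separating signal: t* solves 1039 = 1895 − 181·t*, so t* = (1895 − 1039)/181 ≈ 4.7293.
Strong type's separating payoff: 1895 − 30 × t* = 1895 − 30 × (1895 − 1039)/181 = 1895 − 25680/181 ≈ 1753.1215.
Pooling payoff: 0.15 × 1895 + 0.85 × 1039 = 1167.4.
Difference: 1753.1215 − 1167.4 = 585.7215, i.e. 585.72 to two decimal places.
The strong type prefers to separate.

585.72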